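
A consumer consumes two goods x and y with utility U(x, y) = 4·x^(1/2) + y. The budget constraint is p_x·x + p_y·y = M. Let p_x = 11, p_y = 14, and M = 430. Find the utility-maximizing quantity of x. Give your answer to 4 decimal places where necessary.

x* = 6.4793

Set MRS = p_x/p_y: 2·x^(−1/2) = p_x/p_y.
Thus x* = (2·p_y/p_x)² — independent of M — with the rest of income spent on y.
Plugging in: x* = (2·14/11)² = 6.4793.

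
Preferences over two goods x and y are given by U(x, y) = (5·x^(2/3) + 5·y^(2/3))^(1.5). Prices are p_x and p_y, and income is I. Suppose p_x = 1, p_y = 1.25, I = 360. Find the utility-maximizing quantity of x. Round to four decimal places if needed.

x* = 219.5122

MRS = MU_x/MU_y = (y/x)^(1/3). Set equal to p_x/p_y.
Solve for the ratio: y/x = [p_x/p_y]^(3).
Substitute y = (y/x)·x into the budget: x* = I/(p_x + p_y·(y/x)).
Numerically y/x = 0.512, so x* = 360/(1 + 1.25·0.512) = 219.5122.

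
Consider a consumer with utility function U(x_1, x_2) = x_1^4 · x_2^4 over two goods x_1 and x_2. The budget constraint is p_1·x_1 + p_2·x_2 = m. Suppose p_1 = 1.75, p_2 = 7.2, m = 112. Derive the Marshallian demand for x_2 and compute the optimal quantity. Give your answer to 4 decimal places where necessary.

x_2* = 7.7778

MU_x_1/MU_x_2 = (4·x_2)/(4·x_1); tangency sets this equal to p_1/p_2.
Rearranging, p_2·x_2 = p_1·x_1. Substituting into the budget gives p_1·x_1·(1 + 1) = m.
Demand: x_1*(p_1,p_2,m) = 0.5·m/p_1 and x_2* = 0.5·m/p_2.
At p_1=1.75, p_2=7.2, m=112: x_2* = 0.5·112/7.2 = 7.7778.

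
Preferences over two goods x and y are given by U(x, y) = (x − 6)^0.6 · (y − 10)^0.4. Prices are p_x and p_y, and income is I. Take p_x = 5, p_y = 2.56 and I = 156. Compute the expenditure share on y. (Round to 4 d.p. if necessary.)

This is Cobb-Douglas in (x−6, y−10): tangency gives 0.6·p_y·(y−10) = 0.4·p_x·(x−6).
Substituting into the budget: x* = 6 + 0.6·(I − 6·p_x − 10·p_y)/p_x, and y* = 10 + 0.4·(…)/p_y.
Discretionary income = 156 − 6·5 − 10·2.56 = 100.4; x* = 6 + 0.6·100.4/5 = 18.048; y* = 10 + 0.4·100.4/2.56 = 25.6875.
Expenditure on y: 2.56·25.6875 = 65.76; share = 0.4215.

share on y = 0.4215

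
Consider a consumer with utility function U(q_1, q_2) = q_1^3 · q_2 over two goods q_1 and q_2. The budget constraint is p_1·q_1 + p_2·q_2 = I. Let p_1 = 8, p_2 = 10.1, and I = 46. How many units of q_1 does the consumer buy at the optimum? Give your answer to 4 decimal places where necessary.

Tangency: MRS = 3·q_2/q_1 = p_1/p_2.
Rearranging, p_2·q_2 = (1/3)·p_1·q_1. Substituting into the budget gives p_1·q_1·(1 + (1/3)) = I.
Demand: q_1*(p_1,p_2,I) = 0.75·I/p_1 and q_2* = 0.25·I/p_2.
At p_1=8, p_2=10.1, I=46: q_1* = 0.75·46/8 = 4.3125.

q_1* = 4.3125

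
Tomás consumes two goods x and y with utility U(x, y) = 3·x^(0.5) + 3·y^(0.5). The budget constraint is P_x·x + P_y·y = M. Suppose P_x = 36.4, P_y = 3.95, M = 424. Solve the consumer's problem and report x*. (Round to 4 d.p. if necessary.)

MU_x ∝ 3·x^(-0.5), MU_y ∝ 3·y^(-0.5), so MRS = (y/x)^(0.5) = P_x/P_y.
Hence y/x = (P_x/P_y)^(1/(0.5)), i.e. raised to the 2 power.
With the ratio pinned down, the budget gives x* = M/(P_x + P_y·(y/x)) and y* = (y/x)·x*.
Numerically y/x = 84.919724, so x* = 424/(36.4 + 3.95·84.919724) = 1.1403.

x* = 1.1403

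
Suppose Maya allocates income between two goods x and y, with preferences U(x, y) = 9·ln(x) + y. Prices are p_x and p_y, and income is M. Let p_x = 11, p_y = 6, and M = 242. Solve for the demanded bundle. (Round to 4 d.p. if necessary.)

x* = 4.9091, y* = 31.3333

Set MRS = p_x/p_y: (9/x)/1 = p_x/p_y.
So x*(p_x,p_y) = 9·p_y/p_x, independent of income; and y* = (M − 9·p_y)/p_y.
At the given prices: x* = 9·6/11 = 4.9091, and y* = 31.3333.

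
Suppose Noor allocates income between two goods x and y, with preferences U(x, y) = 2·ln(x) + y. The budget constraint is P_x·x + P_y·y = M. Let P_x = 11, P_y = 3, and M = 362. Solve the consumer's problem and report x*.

So x*(P_x,P_y) = 2·P_y/P_x, independent of income; and y* = (M − 2·P_y)/P_y.
At the given prices: x* = 2·3/11 = 0.5455.

x* = 0.5455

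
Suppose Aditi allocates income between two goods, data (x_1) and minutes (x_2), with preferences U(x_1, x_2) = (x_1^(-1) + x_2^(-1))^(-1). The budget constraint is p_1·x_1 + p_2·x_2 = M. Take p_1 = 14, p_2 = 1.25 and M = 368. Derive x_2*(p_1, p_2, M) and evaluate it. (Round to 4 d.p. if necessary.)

With the ratio pinned down, the budget gives x_1* = M/(p_1 + p_2·(x_2/x_1)) and x_2* = (x_2/x_1)·x_1*.
Numerically x_2/x_1 = 3.34664, so x_1* = 368/(14 + 1.25·3.34664) = 20.2384 and x_2* = 3.34664·20.2384 = 67.7305.

x_2* = 67.7305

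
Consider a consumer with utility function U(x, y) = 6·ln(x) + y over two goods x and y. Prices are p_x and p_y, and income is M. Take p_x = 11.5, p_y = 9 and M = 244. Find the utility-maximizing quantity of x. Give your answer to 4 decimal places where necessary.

MU_x = 6/x, MU_y = 1. Tangency: 6/x = p_x/p_y.
So x*(p_x,p_y) = 6·p_y/p_x, independent of income; and y* = (M − 6·p_y)/p_y.
At the given prices: x* = 6·9/11.5 = 4.6957.

x* = 4.6957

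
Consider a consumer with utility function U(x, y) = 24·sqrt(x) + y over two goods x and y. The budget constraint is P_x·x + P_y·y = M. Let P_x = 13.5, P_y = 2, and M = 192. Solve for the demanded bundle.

MU_x = 12/√x, MU_y = 1. Tangency: 12/√x = P_x/P_y.
Solve: √x = 12·P_y/P_x, so x*(P_x,P_y) = (12·P_y/P_x)², and y* = (M − P_x·x*)/P_y.
Plugging in: x* = (12·2/13.5)² = 3.1605, y* = 74.6667.

x* = 3.1605, y* = 74.6667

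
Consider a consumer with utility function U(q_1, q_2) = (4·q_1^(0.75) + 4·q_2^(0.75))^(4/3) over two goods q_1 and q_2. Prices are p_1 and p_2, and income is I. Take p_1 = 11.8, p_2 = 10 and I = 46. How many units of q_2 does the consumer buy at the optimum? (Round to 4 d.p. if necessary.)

MRS = MU_q_1/MU_q_2 = (q_2/q_1)^(0.25). Set equal to p_1/p_2.
Hence q_2/q_1 = (p_1/p_2)^(1/(0.25)), i.e. raised to the 4 power.
Substitute q_2 = (q_2/q_1)·q_1 into the budget: q_1* = I/(p_1 + p_2·(q_2/q_1)).
Numerically q_2/q_1 = 1.938778, so q_1* = 46/(11.8 + 10·1.938778) = 1.4749 and q_2* = 1.938778·1.4749 = 2.8596.

q_2* = 2.8596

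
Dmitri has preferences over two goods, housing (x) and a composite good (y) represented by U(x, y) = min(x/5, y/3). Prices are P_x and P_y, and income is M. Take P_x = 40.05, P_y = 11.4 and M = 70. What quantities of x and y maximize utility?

x* = 1.4929, y* = 0.8957

Leontief preferences: the optimum is at the kink where x/5 = y/3, i.e. y = (3/5)·x.
Budget: P_x·x + P_y·(3/5)·x = M, so (5·P_x + 3·P_y)·x = 5·M.
Demand: x*(P_x,P_y,M) = 5·M/(5·P_x + 3·P_y), y* = 3·M/(5·P_x + 3·P_y).
Here 5·40.05 + 3·11.4 = 234.45, giving x* = 1.4929 and y* = 0.8957.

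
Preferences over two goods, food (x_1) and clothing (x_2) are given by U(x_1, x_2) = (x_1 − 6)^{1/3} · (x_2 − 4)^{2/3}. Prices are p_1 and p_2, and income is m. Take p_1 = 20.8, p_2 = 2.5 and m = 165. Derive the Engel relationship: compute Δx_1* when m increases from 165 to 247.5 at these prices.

Δx_1* = 1.3221

Let x_1' = x_1−6, x_2' = x_2−4. MRS = (1/2)·x_2'/x_1' = p_1/p_2.
Substituting into the budget: x_1* = 6 + 1/3·(m − 6·p_1 − 4·p_2)/p_1, and x_2* = 4 + 2/3·(…)/p_2.
Discretionary income = 165 − 6·20.8 − 4·2.5 = 30.2; x_1* = 6 + 1/3·30.2/20.8 = 6.484.
At m' = 247.5: x_1* = 7.8061. Change: 7.8061 − 6.484 = 1.3221.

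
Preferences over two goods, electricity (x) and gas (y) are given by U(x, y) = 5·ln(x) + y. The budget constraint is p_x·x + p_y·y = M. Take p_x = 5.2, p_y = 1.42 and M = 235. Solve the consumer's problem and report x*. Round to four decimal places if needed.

MU_x = 5/x, MU_y = 1. Tangency: 5/x = p_x/p_y.
So x*(p_x,p_y) = 5·p_y/p_x, independent of income; and y* = (M − 5·p_y)/p_y.
At the given prices: x* = 5·1.42/5.2 = 1.3654.

x* = 1.3654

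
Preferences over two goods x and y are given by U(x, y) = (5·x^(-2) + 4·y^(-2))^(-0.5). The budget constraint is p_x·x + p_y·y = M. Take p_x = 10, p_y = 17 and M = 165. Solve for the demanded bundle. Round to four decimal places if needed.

Numerically y/x = 0.777822, so x* = 165/(10 + 17·0.777822) = 7.105 and y* = 0.777822·7.105 = 5.5265.

x* = 7.105, y* = 5.5265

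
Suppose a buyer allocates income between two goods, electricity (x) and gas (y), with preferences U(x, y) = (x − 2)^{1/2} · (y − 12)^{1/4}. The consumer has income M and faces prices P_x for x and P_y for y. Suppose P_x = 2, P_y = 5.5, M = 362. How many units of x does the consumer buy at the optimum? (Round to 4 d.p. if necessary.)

x* = 99.3333

This is Cobb-Douglas in (x−2, y−12): tangency gives 0.5·P_y·(y−12) = 0.25·P_x·(x−2).
After buying the subsistence bundle (2, 12), a share 2/3 of the remaining income goes to x: x* = 2 + 2/3·(M − 2P_x − 12P_y)/P_x.
Discretionary income = 362 − 2·2 − 12·5.5 = 292; x* = 2 + 2/3·292/2 = 99.3333.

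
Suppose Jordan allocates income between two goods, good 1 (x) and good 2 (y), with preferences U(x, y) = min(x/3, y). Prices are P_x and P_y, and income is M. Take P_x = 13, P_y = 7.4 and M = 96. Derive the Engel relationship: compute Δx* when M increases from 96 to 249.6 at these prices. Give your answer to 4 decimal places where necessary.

Demand: x*(P_x,P_y,M) = 3·M/(3·P_x + P_y), y* = M/(3·P_x + P_y).
Here 3·13 + 7.4 = 46.4, giving x* = 6.2069.
At M' = 249.6: x* = 16.1379. Change: 16.1379 − 6.2069 = 9.931.

Δx* = 9.931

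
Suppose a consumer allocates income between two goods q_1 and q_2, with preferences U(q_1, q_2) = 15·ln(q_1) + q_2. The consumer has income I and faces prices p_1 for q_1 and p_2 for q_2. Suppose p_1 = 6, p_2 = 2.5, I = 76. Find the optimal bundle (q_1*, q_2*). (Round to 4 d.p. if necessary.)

MU_q_1 = 15/q_1, MU_q_2 = 1. Tangency: 15/q_1 = p_1/p_2.
So q_1*(p_1,p_2) = 15·p_2/p_1, independent of income; and q_2* = (I − 15·p_2)/p_2.
At the given prices: q_1* = 15·2.5/6 = 6.25, and q_2* = 15.4.

q_1* = 6.25, q_2* = 15.4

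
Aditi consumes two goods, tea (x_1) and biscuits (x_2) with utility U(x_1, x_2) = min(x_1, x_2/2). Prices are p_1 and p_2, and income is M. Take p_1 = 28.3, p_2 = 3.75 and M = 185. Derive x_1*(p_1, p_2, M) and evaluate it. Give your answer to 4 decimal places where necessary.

Leontief preferences: the optimum is at the kink where x_1/1 = x_2/2, i.e. x_2 = 2·x_1.
Budget: p_1·x_1 + p_2·2·x_1 = M, so (p_1 + 2·p_2)·x_1 = M.
Demand: x_1*(p_1,p_2,M) = M/(p_1 + 2·p_2), x_2* = 2·M/(p_1 + 2·p_2).
Here 28.3 + 2·3.75 = 35.8, giving x_1* = 5.1676.

x_1* = 5.1676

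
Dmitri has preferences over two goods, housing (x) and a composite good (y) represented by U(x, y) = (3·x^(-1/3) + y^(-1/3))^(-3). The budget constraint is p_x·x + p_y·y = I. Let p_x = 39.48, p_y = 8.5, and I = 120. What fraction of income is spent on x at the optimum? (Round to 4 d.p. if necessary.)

share on x = 0.7699

MU_x ∝ 3·x^(-4/3), MU_y ∝ y^(-4/3), so MRS = 3·(y/x)^(4/3) = p_x/p_y.
Hence y/x = ((1/3)·p_x/p_y)^(1/(4/3)), i.e. raised to the 0.75 power.
With the ratio pinned down, the budget gives x* = I/(p_x + p_y·(y/x)) and y* = (y/x)·x*.
Numerically y/x = 1.387962, so x* = 120/(39.48 + 8.5·1.387962) = 2.3402 and y* = 1.387962·2.3402 = 3.2481.
Expenditure on x: 39.48·2.3402 = 92.3911; share = 0.7699.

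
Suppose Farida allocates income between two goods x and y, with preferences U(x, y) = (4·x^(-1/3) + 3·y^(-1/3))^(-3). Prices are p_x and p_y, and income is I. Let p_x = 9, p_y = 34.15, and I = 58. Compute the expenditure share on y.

MU_x ∝ 4·x^(-4/3), MU_y ∝ 3·y^(-4/3), so MRS = (4/3)·(y/x)^(4/3) = p_x/p_y.
Solve for the ratio: y/x = [(3/4)·p_x/p_y]^(0.75).
With the ratio pinned down, the budget gives x* = I/(p_x + p_y·(y/x)) and y* = (y/x)·x*.
Numerically y/x = 0.296439, so x* = 58/(9 + 34.15·0.296439) = 3.0329 and y* = 0.296439·3.0329 = 0.8991.
Expenditure on y: 34.15·0.8991 = 30.7036; share = 0.5294.

share on y = 0.5294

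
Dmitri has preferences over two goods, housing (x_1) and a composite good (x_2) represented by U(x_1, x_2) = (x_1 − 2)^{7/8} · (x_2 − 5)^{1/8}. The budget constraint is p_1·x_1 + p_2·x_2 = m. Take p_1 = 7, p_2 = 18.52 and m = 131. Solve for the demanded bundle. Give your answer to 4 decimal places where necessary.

MRS = 7·(x_2−5)/(x_1−2). Tangency with p_1/p_2 gives x_2−5 = (1/7)·(p_1/p_2)·(x_1−2).
Substituting into the budget: x_1* = 2 + 0.875·(m − 2·p_1 − 5·p_2)/p_1, and x_2* = 5 + 0.125·(…)/p_2.
Discretionary income = 131 − 2·7 − 5·18.52 = 24.4; x_1* = 2 + 0.875·24.4/7 = 5.05; x_2* = 5 + 0.125·24.4/18.52 = 5.1647.

x_1* = 5.05, x_2* = 5.1647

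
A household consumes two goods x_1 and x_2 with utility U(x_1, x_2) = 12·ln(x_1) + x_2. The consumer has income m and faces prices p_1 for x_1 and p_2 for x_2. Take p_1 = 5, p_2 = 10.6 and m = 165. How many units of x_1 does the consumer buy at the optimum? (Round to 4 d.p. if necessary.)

x_1* = 25.44

So x_1*(p_1,p_2) = 12·p_2/p_1, independent of income; and x_2* = (m − 12·p_2)/p_2.
At the given prices: x_1* = 12·10.6/5 = 25.44.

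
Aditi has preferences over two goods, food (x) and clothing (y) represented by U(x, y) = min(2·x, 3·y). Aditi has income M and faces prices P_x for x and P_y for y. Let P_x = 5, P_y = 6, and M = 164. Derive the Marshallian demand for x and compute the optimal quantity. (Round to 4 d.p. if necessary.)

With perfect complements, no substitution: consume in ratio x:y = 3:2.
Budget: P_x·x + P_y·(2/3)·x = M, so (3·P_x + 2·P_y)·x = 3·M.
Demand: x*(P_x,P_y,M) = 3·M/(3·P_x + 2·P_y), y* = 2·M/(3·P_x + 2·P_y).
Here 3·5 + 2·6 = 27, giving x* = 18.2222.

x* = 18.2222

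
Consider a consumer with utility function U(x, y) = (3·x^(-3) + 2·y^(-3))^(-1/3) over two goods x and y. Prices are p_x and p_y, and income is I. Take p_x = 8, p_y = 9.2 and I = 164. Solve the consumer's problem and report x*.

x* = 10.2323

MU_x ∝ 3·x^(-4), MU_y ∝ 2·y^(-4), so MRS = (3/2)·(y/x)^(4) = p_x/p_y.
Solve for the ratio: y/x = [(2/3)·p_x/p_y]^(0.25).
With the ratio pinned down, the budget gives x* = I/(p_x + p_y·(y/x)) and y* = (y/x)·x*.
Numerically y/x = 0.872575, so x* = 164/(8 + 9.2·0.872575) = 10.2323.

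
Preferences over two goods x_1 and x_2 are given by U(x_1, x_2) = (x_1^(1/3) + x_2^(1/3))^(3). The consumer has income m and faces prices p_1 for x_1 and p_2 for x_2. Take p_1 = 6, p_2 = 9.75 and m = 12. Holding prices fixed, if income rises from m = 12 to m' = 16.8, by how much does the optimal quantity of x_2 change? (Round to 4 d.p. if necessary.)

MRS = MU_x_1/MU_x_2 = (x_2/x_1)^(2/3). Set equal to p_1/p_2.
Hence x_2/x_1 = (p_1/p_2)^(1/(2/3)), i.e. raised to the 1.5 power.
Substitute x_2 = (x_2/x_1)·x_1 into the budget: x_1* = m/(p_1 + p_2·(x_2/x_1)).
Numerically x_2/x_1 = 0.482747, so x_1* = 12/(6 + 9.75·0.482747) = 1.1208 and x_2* = 0.482747·1.1208 = 0.5411.
At m' = 16.8: x_2* = 0.7575. Change: 0.7575 − 0.5411 = 0.2164.

Δx_2* = 0.2164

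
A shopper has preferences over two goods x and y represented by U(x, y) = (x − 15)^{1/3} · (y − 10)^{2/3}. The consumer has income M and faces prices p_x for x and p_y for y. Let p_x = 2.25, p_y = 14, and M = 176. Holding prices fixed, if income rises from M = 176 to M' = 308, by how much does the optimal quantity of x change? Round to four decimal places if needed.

Δx* = 19.5556

MRS = (1/2)·(y−10)/(x−15). Tangency with p_x/p_y gives y−10 = 2·(p_x/p_y)·(x−15).
Substituting into the budget: x* = 15 + 1/3·(M − 15·p_x − 10·p_y)/p_x, and y* = 10 + 2/3·(…)/p_y.
Discretionary income = 176 − 15·2.25 − 10·14 = 2.25; x* = 15 + 1/3·2.25/2.25 = 15.3333.
At M' = 308: x* = 34.8889. Change: 34.8889 − 15.3333 = 19.5556.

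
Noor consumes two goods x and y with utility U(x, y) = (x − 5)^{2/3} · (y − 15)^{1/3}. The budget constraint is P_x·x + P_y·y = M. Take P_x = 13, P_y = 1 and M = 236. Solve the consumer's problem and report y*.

y* = 67

MRS = 2·(y−15)/(x−5). Tangency with P_x/P_y gives y−15 = (1/2)·(P_x/P_y)·(x−5).
Substituting into the budget: x* = 5 + 2/3·(M − 5·P_x − 15·P_y)/P_x, and y* = 15 + 1/3·(…)/P_y.
Discretionary income = 236 − 5·13 − 15·1 = 156; y* = 15 + 1/3·156/1 = 67.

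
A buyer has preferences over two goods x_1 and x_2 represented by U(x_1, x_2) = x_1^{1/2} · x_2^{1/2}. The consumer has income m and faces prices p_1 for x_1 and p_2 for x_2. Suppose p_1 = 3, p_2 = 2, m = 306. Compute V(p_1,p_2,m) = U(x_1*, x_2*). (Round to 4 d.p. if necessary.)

V = 62.462

Demand: x_1*(p_1,p_2,m) = 0.5·m/p_1 and x_2* = 0.5·m/p_2.
At p_1=3, p_2=2, m=306: x_1* = 0.5·306/3 = 51, x_2* = 76.5.
Utility at the optimum: U(51, 76.5) = 62.462.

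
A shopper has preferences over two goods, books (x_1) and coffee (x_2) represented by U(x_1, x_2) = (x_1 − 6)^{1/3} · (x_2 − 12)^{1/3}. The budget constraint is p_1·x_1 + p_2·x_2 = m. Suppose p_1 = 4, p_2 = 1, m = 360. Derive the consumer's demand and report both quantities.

x_1* = 46.5, x_2* = 174

This is Cobb-Douglas in (x_1−6, x_2−12): tangency gives 1/3·p_2·(x_2−12) = 1/3·p_1·(x_1−6).
Substituting into the budget: x_1* = 6 + 0.5·(m − 6·p_1 − 12·p_2)/p_1, and x_2* = 12 + 0.5·(…)/p_2.
Discretionary income = 360 − 6·4 − 12·1 = 324; x_1* = 6 + 0.5·324/4 = 46.5; x_2* = 12 + 0.5·324/1 = 174.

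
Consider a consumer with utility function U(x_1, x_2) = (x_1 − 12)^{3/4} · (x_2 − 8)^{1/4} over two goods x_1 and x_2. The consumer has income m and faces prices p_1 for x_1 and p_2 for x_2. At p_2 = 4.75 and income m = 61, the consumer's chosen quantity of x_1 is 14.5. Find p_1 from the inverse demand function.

p_1 = 1.5

MRS = 3·(x_2−8)/(x_1−12). Tangency with p_1/p_2 gives x_2−8 = (1/3)·(p_1/p_2)·(x_1−12).
Substituting into the budget: x_1* = 12 + 0.75·(m − 12·p_1 − 8·p_2)/p_1, and x_2* = 8 + 0.25·(…)/p_2.
Set x_1* = 14.5 in the demand function and solve for p_1: p_1 = 1.5.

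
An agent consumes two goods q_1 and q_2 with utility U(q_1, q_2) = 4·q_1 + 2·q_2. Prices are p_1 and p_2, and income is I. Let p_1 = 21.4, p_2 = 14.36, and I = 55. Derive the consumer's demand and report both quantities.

q_1* = 2.5701, q_2* = 0

Perfect substitutes: compare marginal utility per dollar. 4/p_1 vs 2/p_2 → 0.1869 vs 0.1393.
q_1 gives more utility per dollar, so spend all income on q_1: q_1* = I/p_1, q_2* = 0.
Numerically: q_1* = 2.5701, q_2* = 0.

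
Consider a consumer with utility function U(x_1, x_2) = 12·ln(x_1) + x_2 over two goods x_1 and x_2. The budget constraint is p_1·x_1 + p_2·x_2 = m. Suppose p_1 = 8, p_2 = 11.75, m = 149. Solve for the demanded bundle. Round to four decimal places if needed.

MU_x_1 = 12/x_1, MU_x_2 = 1. Tangency: 12/x_1 = p_1/p_2.
So x_1*(p_1,p_2) = 12·p_2/p_1, independent of income; and x_2* = (m − 12·p_2)/p_2.
At the given prices: x_1* = 12·11.75/8 = 17.625, and x_2* = 0.6809.

x_1* = 17.625, x_2* = 0.6809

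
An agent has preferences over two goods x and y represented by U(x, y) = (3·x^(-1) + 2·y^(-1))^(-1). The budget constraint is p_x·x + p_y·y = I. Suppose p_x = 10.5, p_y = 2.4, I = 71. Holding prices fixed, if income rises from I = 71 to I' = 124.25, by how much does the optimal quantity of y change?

From the CES first-order condition, (3/2)·(y/x)^(2) = p_x/p_y.
Solve for the ratio: y/x = [(2/3)·p_x/p_y]^(0.5).
With the ratio pinned down, the budget gives x* = I/(p_x + p_y·(y/x)) and y* = (y/x)·x*.
Numerically y/x = 1.707825, so x* = 71/(10.5 + 2.4·1.707825) = 4.8634 and y* = 1.707825·4.8634 = 8.3059.
At I' = 124.25: y* = 14.5353. Change: 14.5353 − 8.3059 = 6.2294.

Δy* = 6.2294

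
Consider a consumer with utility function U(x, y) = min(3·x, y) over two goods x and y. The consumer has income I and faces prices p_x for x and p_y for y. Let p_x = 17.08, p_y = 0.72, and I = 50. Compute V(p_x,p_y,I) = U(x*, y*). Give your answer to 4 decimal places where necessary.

V = 7.7963

Leontief preferences: the optimum is at the kink where x/1 = y/3, i.e. y = 3·x.
Budget: p_x·x + p_y·3·x = I, so (p_x + 3·p_y)·x = I.
Demand: x*(p_x,p_y,I) = I/(p_x + 3·p_y), y* = 3·I/(p_x + 3·p_y).
Here 17.08 + 3·0.72 = 19.24, giving x* = 2.5988 and y* = 7.7963.
Utility at the optimum: U(2.5988, 7.7963) = 7.7963.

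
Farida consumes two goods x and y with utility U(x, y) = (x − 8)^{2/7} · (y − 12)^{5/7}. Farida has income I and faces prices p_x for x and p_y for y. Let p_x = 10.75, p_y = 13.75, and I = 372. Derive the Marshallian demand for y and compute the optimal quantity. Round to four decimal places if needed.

y* = 18.2857

Discretionary income = 372 − 8·10.75 − 12·13.75 = 121; y* = 12 + 5/7·121/13.75 = 18.2857.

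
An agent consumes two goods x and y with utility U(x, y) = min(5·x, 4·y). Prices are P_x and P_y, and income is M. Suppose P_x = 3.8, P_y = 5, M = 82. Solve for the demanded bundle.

Demand: x*(P_x,P_y,M) = 4·M/(4·P_x + 5·P_y), y* = 5·M/(4·P_x + 5·P_y).
Here 4·3.8 + 5·5 = 40.2, giving x* = 8.1592 and y* = 10.199.

x* = 8.1592, y* = 10.199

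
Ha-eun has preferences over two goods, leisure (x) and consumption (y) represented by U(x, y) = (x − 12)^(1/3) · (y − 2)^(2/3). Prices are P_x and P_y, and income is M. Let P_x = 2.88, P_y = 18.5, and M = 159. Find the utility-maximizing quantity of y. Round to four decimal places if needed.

y* = 5.151

MRS = (1/2)·(y−2)/(x−12). Tangency with P_x/P_y gives y−2 = 2·(P_x/P_y)·(x−12).
Substituting into the budget: x* = 12 + 1/3·(M − 12·P_x − 2·P_y)/P_x, and y* = 2 + 2/3·(…)/P_y.
Discretionary income = 159 − 12·2.88 − 2·18.5 = 87.44; y* = 2 + 2/3·87.44/18.5 = 5.151.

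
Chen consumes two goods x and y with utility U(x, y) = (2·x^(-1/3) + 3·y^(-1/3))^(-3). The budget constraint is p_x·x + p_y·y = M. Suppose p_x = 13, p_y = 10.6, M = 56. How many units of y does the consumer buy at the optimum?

From the CES first-order condition, (2/3)·(y/x)^(4/3) = p_x/p_y.
Solve for the ratio: y/x = [(3/2)·p_x/p_y]^(0.75).
Substitute y = (y/x)·x into the budget: x* = M/(p_x + p_y·(y/x)).
Numerically y/x = 1.579598, so x* = 56/(13 + 10.6·1.579598) = 1.8827 and y* = 1.579598·1.8827 = 2.974.

y* = 2.974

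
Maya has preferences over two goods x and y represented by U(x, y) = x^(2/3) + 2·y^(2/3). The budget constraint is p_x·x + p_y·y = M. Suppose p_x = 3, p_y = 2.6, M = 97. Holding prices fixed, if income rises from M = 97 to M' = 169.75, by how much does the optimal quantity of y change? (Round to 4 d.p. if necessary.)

Δy* = 25.5792

From the CES first-order condition, (1/2)·(y/x)^(1/3) = p_x/p_y.
Solve for the ratio: y/x = [2·p_x/p_y]^(3).
Substitute y = (y/x)·x into the budget: x* = M/(p_x + p_y·(y/x)).
Numerically y/x = 12.289486, so x* = 97/(3 + 2.6·12.289486) = 2.7752 and y* = 12.289486·2.7752 = 34.1056.
At M' = 169.75: y* = 59.6847. Change: 59.6847 − 34.1056 = 25.5792.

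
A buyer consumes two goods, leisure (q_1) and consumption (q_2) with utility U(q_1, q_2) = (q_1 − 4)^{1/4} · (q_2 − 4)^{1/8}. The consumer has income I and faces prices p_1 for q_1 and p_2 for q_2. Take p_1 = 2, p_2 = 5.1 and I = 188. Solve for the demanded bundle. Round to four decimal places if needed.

q_1* = 57.2, q_2* = 14.4314

Discretionary income = 188 − 4·2 − 4·5.1 = 159.6; q_1* = 4 + 2/3·159.6/2 = 57.2; q_2* = 4 + 1/3·159.6/5.1 = 14.4314.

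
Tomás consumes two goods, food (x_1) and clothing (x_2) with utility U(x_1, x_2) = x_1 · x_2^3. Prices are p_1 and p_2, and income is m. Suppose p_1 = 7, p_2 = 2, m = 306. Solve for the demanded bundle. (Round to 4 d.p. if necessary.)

Tangency: MRS = (1/3)·x_2/x_1 = p_1/p_2.
So p_2·x_2 = 3·p_1·x_1; combined with the budget, a share 0.25 of income goes to x_1.
Demand: x_1*(p_1,p_2,m) = 0.25·m/p_1 and x_2* = 0.75·m/p_2.
At p_1=7, p_2=2, m=306: x_1* = 0.25·306/7 = 10.9286, x_2* = 114.75.

x_1* = 10.9286, x_2* = 114.75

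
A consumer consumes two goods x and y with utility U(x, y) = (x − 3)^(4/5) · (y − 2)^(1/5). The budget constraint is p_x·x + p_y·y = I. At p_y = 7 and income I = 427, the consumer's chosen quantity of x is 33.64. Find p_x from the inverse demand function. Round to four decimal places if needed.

p_x = 10

Let x' = x−3, y' = y−2. MRS = 4·y'/x' = p_x/p_y.
After buying the subsistence bundle (3, 2), a share 0.8 of the remaining income goes to x: x* = 3 + 0.8·(I − 3p_x − 2p_y)/p_x.
Set x* = 33.64 in the demand function and solve for p_x: p_x = 10.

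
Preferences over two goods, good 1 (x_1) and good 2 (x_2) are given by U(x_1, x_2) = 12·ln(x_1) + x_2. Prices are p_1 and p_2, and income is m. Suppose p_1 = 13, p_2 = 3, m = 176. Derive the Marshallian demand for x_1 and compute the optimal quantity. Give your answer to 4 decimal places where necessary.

MU_x_1 = 12/x_1, MU_x_2 = 1. Tangency: 12/x_1 = p_1/p_2.
So x_1*(p_1,p_2) = 12·p_2/p_1, independent of income; and x_2* = (m − 12·p_2)/p_2.
At the given prices: x_1* = 12·3/13 = 2.7692.

x_1* = 2.7692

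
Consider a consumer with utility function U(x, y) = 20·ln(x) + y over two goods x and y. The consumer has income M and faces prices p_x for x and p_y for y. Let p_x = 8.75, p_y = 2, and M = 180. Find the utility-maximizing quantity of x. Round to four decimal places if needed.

x* = 4.5714

So x*(p_x,p_y) = 20·p_y/p_x, independent of income; and y* = (M − 20·p_y)/p_y.
At the given prices: x* = 20·2/8.75 = 4.5714.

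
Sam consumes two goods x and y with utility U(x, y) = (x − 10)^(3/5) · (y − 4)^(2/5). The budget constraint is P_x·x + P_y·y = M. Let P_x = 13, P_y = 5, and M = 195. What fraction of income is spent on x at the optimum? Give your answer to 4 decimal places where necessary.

MRS = (3/2)·(y−4)/(x−10). Tangency with P_x/P_y gives y−4 = (2/3)·(P_x/P_y)·(x−10).
After buying the subsistence bundle (10, 4), a share 0.6 of the remaining income goes to x: x* = 10 + 0.6·(M − 10P_x − 4P_y)/P_x.
Discretionary income = 195 − 10·13 − 4·5 = 45; x* = 10 + 0.6·45/13 = 12.0769; y* = 4 + 0.4·45/5 = 7.6.
Expenditure on x: 13·12.0769 = 157; share = 0.8051.

share on x = 0.8051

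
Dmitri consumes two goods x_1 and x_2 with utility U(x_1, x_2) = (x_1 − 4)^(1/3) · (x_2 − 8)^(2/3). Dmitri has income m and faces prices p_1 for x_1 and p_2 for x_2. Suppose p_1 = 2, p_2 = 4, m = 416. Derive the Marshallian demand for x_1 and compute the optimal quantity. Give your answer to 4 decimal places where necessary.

MRS = (1/2)·(x_2−8)/(x_1−4). Tangency with p_1/p_2 gives x_2−8 = 2·(p_1/p_2)·(x_1−4).
After buying the subsistence bundle (4, 8), a share 1/3 of the remaining income goes to x_1: x_1* = 4 + 1/3·(m − 4p_1 − 8p_2)/p_1.
Discretionary income = 416 − 4·2 − 8·4 = 376; x_1* = 4 + 1/3·376/2 = 66.6667.

x_1* = 66.6667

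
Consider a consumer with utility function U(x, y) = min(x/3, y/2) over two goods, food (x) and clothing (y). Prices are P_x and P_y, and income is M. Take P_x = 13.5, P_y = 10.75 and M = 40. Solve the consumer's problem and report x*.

x* = 1.9355

Leontief preferences: the optimum is at the kink where x/3 = y/2, i.e. y = (2/3)·x.
Budget: P_x·x + P_y·(2/3)·x = M, so (3·P_x + 2·P_y)·x = 3·M.
Demand: x*(P_x,P_y,M) = 3·M/(3·P_x + 2·P_y), y* = 2·M/(3·P_x + 2·P_y).
Here 3·13.5 + 2·10.75 = 62, giving x* = 1.9355.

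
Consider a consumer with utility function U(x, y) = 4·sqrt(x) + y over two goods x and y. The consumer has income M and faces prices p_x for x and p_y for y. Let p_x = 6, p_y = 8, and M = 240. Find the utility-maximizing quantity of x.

Utility is quasi-linear in y; the FOC for x is 2/√x = p_x/p_y.
Solve: √x = 2·p_y/p_x, so x*(p_x,p_y) = (2·p_y/p_x)², and y* = (M − p_x·x*)/p_y.
Plugging in: x* = (2·8/6)² = 7.1111.

x* = 7.1111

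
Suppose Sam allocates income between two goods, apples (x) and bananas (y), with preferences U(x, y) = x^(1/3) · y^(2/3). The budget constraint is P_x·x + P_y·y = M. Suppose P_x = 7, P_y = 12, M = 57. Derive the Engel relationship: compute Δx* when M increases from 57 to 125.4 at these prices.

Δx* = 3.2571

The MRS is (1/2)·y/x. Set MRS = P_x/P_y.
So 1/3·P_y·y = 2/3·P_x·x; combined with the budget, a share 1/3 of income goes to x.
Demand: x*(P_x,P_y,M) = 1/3·M/P_x and y* = 2/3·M/P_y.
At P_x=7, P_y=12, M=57: x* = 1/3·57/7 = 2.7143.
At M' = 125.4: x* = 5.9714. Change: 5.9714 − 2.7143 = 3.2571.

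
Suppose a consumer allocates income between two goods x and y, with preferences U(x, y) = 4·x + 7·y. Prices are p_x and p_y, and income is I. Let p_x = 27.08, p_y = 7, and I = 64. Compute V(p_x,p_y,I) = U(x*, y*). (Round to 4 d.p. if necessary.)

y gives more utility per dollar, so spend all income on y: y* = I/p_y, x* = 0.
Numerically: x* = 0, y* = 9.1429.
Utility at the optimum: U(0, 9.1429) = 64.

V = 64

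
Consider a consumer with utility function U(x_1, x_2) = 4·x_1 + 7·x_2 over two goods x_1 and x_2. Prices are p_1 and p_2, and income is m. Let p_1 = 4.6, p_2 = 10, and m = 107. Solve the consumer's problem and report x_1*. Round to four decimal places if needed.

x_1 gives more utility per dollar, so spend all income on x_1: x_1* = m/p_1, x_2* = 0.
Numerically: x_1* = 23.2609, x_2* = 0.

x_1* = 23.2609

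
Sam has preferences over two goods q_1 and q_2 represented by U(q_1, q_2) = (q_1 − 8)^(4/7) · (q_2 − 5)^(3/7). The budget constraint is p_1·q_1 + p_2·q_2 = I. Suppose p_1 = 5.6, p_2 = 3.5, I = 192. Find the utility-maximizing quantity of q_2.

Let q_1' = q_1−8, q_2' = q_2−5. MRS = (4/3)·q_2'/q_1' = p_1/p_2.
After buying the subsistence bundle (8, 5), a share 4/7 of the remaining income goes to q_1: q_1* = 8 + 4/7·(I − 8p_1 − 5p_2)/p_1.
Discretionary income = 192 − 8·5.6 − 5·3.5 = 129.7; q_2* = 5 + 3/7·129.7/3.5 = 20.8816.

q_2* = 20.8816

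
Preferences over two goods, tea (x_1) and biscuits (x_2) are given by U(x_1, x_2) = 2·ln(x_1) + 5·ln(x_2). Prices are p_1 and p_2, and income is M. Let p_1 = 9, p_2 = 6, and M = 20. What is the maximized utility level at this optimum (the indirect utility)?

V = 3.429

The MRS is (2/5)·x_2/x_1. Set MRS = p_1/p_2.
Rearranging, p_2·x_2 = (5/2)·p_1·x_1. Substituting into the budget gives p_1·x_1·(1 + (5/2)) = M.
Demand: x_1*(p_1,p_2,M) = 2/7·M/p_1 and x_2* = 5/7·M/p_2.
At p_1=9, p_2=6, M=20: x_1* = 2/7·20/9 = 0.6349, x_2* = 2.381.
Utility at the optimum: U(0.6349, 2.381) = 3.429.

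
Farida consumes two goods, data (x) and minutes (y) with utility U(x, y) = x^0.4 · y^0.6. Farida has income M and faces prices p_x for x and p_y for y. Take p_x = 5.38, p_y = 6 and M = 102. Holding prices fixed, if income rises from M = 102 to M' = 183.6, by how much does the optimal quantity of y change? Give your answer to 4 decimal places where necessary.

The MRS is (2/3)·y/x. Set MRS = p_x/p_y.
Rearranging, p_y·y = (3/2)·p_x·x. Substituting into the budget gives p_x·x·(1 + (3/2)) = M.
Demand: x*(p_x,p_y,M) = 0.4·M/p_x and y* = 0.6·M/p_y.
At p_x=5.38, p_y=6, M=102: y* = 0.6·102/6 = 10.2.
At M' = 183.6: y* = 18.36. Change: 18.36 − 10.2 = 8.16.

Δy* = 8.16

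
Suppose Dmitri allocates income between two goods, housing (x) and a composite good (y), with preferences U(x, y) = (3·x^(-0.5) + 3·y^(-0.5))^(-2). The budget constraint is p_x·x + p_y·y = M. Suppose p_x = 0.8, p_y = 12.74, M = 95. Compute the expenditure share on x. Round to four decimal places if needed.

From the CES first-order condition, (y/x)^(1.5) = p_x/p_y.
Solve for the ratio: y/x = [p_x/p_y]^(2/3).
Substitute y = (y/x)·x into the budget: x* = M/(p_x + p_y·(y/x)).
Numerically y/x = 0.157984, so x* = 95/(0.8 + 12.74·0.157984) = 33.7751 and y* = 0.157984·33.7751 = 5.3359.
Expenditure on x: 0.8·33.7751 = 27.0201; share = 0.2844.

share on x = 0.2844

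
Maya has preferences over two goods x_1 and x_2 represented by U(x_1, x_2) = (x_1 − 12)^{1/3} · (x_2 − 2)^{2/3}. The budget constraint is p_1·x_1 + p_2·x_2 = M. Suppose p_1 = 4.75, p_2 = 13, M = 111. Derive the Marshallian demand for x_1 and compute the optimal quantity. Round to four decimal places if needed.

x_1* = 13.9649

Let x_1' = x_1−12, x_2' = x_2−2. MRS = (1/2)·x_2'/x_1' = p_1/p_2.
Substituting into the budget: x_1* = 12 + 1/3·(M − 12·p_1 − 2·p_2)/p_1, and x_2* = 2 + 2/3·(…)/p_2.
Discretionary income = 111 − 12·4.75 − 2·13 = 28; x_1* = 12 + 1/3·28/4.75 = 13.9649.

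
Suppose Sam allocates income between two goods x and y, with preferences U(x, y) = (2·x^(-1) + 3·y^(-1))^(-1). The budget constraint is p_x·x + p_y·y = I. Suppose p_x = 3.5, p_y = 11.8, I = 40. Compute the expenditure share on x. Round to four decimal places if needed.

share on x = 0.3078

MRS = MU_x/MU_y = (2/3)·(y/x)^(2). Set equal to p_x/p_y.
Hence y/x = ((3/2)·p_x/p_y)^(1/(2)), i.e. raised to the 0.5 power.
With the ratio pinned down, the budget gives x* = I/(p_x + p_y·(y/x)) and y* = (y/x)·x*.
Numerically y/x = 0.66702, so x* = 40/(3.5 + 11.8·0.66702) = 3.5178 and y* = 0.66702·3.5178 = 2.3464.
Expenditure on x: 3.5·3.5178 = 12.3122; share = 0.3078.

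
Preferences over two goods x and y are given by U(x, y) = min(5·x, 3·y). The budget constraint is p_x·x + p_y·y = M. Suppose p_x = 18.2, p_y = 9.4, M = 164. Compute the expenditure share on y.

Demand: x*(p_x,p_y,M) = 3·M/(3·p_x + 5·p_y), y* = 5·M/(3·p_x + 5·p_y).
Here 3·18.2 + 5·9.4 = 101.6, giving x* = 4.8425 and y* = 8.0709.
Expenditure on y: 9.4·8.0709 = 75.8661; share = 0.4626.

share on y = 0.4626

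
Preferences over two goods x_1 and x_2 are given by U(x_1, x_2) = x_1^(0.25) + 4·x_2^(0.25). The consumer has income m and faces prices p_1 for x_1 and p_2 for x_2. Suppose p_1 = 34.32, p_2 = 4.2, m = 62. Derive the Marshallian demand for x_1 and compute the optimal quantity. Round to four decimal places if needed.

MU_x_1 ∝ x_1^(-0.75), MU_x_2 ∝ 4·x_2^(-0.75), so MRS = (1/4)·(x_2/x_1)^(0.75) = p_1/p_2.
Hence x_2/x_1 = (4·p_1/p_2)^(1/(0.75)), i.e. raised to the 4/3 power.
With the ratio pinned down, the budget gives x_1* = m/(p_1 + p_2·(x_2/x_1)) and x_2* = (x_2/x_1)·x_1*.
Numerically x_2/x_1 = 104.506661, so x_1* = 62/(34.32 + 4.2·104.506661) = 0.131.

x_1* = 0.131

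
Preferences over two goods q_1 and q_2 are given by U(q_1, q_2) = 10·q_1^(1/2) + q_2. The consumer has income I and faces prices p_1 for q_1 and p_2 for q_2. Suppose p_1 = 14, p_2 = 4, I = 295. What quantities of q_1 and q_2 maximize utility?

MU_q_1 = 5/√q_1, MU_q_2 = 1. Tangency: 5/√q_1 = p_1/p_2.
Solve: √q_1 = 5·p_2/p_1, so q_1*(p_1,p_2) = (5·p_2/p_1)², and q_2* = (I − p_1·q_1*)/p_2.
Plugging in: q_1* = (5·4/14)² = 2.0408, q_2* = 66.6071.

q_1* = 2.0408, q_2* = 66.6071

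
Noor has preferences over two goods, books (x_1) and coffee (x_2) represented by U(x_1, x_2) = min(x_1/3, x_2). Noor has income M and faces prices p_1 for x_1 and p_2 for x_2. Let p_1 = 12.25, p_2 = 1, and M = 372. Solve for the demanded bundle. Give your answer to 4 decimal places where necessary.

Leontief preferences: the optimum is at the kink where x_1/3 = x_2/1, i.e. x_2 = (1/3)·x_1.
Budget: p_1·x_1 + p_2·(1/3)·x_1 = M, so (3·p_1 + p_2)·x_1 = 3·M.
Demand: x_1*(p_1,p_2,M) = 3·M/(3·p_1 + p_2), x_2* = M/(3·p_1 + p_2).
Here 3·12.25 + 1 = 37.75, giving x_1* = 29.5629 and x_2* = 9.8543.

x_1* = 29.5629, x_2* = 9.8543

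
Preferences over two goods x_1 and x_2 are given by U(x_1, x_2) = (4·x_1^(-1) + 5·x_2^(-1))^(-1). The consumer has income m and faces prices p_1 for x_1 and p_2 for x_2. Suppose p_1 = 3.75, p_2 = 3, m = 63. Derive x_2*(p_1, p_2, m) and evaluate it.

x_2* = 10.5

MRS = MU_x_1/MU_x_2 = (4/5)·(x_2/x_1)^(2). Set equal to p_1/p_2.
Hence x_2/x_1 = ((5/4)·p_1/p_2)^(1/(2)), i.e. raised to the 0.5 power.
Substitute x_2 = (x_2/x_1)·x_1 into the budget: x_1* = m/(p_1 + p_2·(x_2/x_1)).
Numerically x_2/x_1 = 1.25, so x_1* = 63/(3.75 + 3·1.25) = 8.4 and x_2* = 1.25·8.4 = 10.5.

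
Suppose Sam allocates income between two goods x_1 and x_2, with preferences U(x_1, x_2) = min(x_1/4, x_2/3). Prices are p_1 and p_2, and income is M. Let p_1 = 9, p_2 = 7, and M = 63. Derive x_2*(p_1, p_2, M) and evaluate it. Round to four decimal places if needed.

x_2* = 3.3158

Leontief preferences: the optimum is at the kink where x_1/4 = x_2/3, i.e. x_2 = (3/4)·x_1.
Budget: p_1·x_1 + p_2·(3/4)·x_1 = M, so (4·p_1 + 3·p_2)·x_1 = 4·M.
Demand: x_1*(p_1,p_2,M) = 4·M/(4·p_1 + 3·p_2), x_2* = 3·M/(4·p_1 + 3·p_2).
Here 4·9 + 3·7 = 57, giving x_2* = 3.3158.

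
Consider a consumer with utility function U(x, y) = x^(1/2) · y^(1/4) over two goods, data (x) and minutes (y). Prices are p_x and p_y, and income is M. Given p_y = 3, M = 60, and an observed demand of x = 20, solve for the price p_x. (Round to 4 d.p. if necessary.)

p_x = 2

MU_x/MU_y = (0.5·y)/(0.25·x); tangency sets this equal to p_x/p_y.
Rearranging, p_y·y = (1/2)·p_x·x. Substituting into the budget gives p_x·x·(1 + (1/2)) = M.
Demand: x*(p_x,p_y,M) = 2/3·M/p_x and y* = 1/3·M/p_y.
Set x* = 20 in the demand function and solve for p_x: p_x = 2.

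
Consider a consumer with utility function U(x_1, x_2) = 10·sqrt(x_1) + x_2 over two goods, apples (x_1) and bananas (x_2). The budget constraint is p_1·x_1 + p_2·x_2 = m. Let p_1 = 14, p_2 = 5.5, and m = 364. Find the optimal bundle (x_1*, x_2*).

MU_x_1 = 5/√x_1, MU_x_2 = 1. Tangency: 5/√x_1 = p_1/p_2.
Thus x_1* = (5·p_2/p_1)² — independent of m — with the rest of income spent on x_2.
Plugging in: x_1* = (5·5.5/14)² = 3.8584, x_2* = 56.3604.

x_1* = 3.8584, x_2* = 56.3604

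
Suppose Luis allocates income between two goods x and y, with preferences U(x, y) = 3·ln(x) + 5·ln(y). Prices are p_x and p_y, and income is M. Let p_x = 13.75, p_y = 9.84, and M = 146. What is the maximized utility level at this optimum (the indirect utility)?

V = 15.281

MU_x/MU_y = (3·y)/(5·x); tangency sets this equal to p_x/p_y.
Rearranging, p_y·y = (5/3)·p_x·x. Substituting into the budget gives p_x·x·(1 + (5/3)) = M.
Demand: x*(p_x,p_y,M) = 0.375·M/p_x and y* = 0.625·M/p_y.
At p_x=13.75, p_y=9.84, M=146: x* = 0.375·146/13.75 = 3.9818, y* = 9.2734.
Utility at the optimum: U(3.9818, 9.2734) = 15.281.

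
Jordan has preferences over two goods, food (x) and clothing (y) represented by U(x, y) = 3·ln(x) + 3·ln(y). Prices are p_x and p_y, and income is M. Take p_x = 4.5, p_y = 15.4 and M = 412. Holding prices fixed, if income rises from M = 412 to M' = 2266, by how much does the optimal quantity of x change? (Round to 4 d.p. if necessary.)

Δx* = 206

The MRS is y/x. Set MRS = p_x/p_y.
So 3·p_y·y = 3·p_x·x; combined with the budget, a share 0.5 of income goes to x.
Demand: x*(p_x,p_y,M) = 0.5·M/p_x and y* = 0.5·M/p_y.
At p_x=4.5, p_y=15.4, M=412: x* = 0.5·412/4.5 = 45.7778.
At M' = 2266: x* = 251.7778. Change: 251.7778 − 45.7778 = 206.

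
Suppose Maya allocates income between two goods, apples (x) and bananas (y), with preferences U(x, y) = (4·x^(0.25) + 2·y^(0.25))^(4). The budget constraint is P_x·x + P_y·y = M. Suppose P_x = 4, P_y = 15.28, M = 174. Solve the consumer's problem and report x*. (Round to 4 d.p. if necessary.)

x* = 34.6927

From the CES first-order condition, 2·(y/x)^(0.75) = P_x/P_y.
Solve for the ratio: y/x = [(1/2)·P_x/P_y]^(4/3).
Substitute y = (y/x)·x into the budget: x* = M/(P_x + P_y·(y/x)).
Numerically y/x = 0.066457, so x* = 174/(4 + 15.28·0.066457) = 34.6927.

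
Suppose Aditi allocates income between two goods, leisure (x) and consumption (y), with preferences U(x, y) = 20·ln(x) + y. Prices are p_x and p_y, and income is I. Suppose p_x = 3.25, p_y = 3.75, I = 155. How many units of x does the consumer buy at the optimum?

x* = 23.0769

MU_x = 20/x, MU_y = 1. Tangency: 20/x = p_x/p_y.
So x*(p_x,p_y) = 20·p_y/p_x, independent of income; and y* = (I − 20·p_y)/p_y.
At the given prices: x* = 20·3.75/3.25 = 23.0769.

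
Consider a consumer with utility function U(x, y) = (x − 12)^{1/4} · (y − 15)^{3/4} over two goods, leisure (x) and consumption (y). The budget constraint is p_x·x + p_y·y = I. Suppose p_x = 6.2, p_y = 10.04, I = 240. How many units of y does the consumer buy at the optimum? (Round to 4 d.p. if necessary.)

MRS = (1/3)·(y−15)/(x−12). Tangency with p_x/p_y gives y−15 = 3·(p_x/p_y)·(x−12).
After buying the subsistence bundle (12, 15), a share 0.25 of the remaining income goes to x: x* = 12 + 0.25·(I − 12p_x − 15p_y)/p_x.
Discretionary income = 240 − 12·6.2 − 15·10.04 = 15; y* = 15 + 0.75·15/10.04 = 16.1205.

y* = 16.1205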